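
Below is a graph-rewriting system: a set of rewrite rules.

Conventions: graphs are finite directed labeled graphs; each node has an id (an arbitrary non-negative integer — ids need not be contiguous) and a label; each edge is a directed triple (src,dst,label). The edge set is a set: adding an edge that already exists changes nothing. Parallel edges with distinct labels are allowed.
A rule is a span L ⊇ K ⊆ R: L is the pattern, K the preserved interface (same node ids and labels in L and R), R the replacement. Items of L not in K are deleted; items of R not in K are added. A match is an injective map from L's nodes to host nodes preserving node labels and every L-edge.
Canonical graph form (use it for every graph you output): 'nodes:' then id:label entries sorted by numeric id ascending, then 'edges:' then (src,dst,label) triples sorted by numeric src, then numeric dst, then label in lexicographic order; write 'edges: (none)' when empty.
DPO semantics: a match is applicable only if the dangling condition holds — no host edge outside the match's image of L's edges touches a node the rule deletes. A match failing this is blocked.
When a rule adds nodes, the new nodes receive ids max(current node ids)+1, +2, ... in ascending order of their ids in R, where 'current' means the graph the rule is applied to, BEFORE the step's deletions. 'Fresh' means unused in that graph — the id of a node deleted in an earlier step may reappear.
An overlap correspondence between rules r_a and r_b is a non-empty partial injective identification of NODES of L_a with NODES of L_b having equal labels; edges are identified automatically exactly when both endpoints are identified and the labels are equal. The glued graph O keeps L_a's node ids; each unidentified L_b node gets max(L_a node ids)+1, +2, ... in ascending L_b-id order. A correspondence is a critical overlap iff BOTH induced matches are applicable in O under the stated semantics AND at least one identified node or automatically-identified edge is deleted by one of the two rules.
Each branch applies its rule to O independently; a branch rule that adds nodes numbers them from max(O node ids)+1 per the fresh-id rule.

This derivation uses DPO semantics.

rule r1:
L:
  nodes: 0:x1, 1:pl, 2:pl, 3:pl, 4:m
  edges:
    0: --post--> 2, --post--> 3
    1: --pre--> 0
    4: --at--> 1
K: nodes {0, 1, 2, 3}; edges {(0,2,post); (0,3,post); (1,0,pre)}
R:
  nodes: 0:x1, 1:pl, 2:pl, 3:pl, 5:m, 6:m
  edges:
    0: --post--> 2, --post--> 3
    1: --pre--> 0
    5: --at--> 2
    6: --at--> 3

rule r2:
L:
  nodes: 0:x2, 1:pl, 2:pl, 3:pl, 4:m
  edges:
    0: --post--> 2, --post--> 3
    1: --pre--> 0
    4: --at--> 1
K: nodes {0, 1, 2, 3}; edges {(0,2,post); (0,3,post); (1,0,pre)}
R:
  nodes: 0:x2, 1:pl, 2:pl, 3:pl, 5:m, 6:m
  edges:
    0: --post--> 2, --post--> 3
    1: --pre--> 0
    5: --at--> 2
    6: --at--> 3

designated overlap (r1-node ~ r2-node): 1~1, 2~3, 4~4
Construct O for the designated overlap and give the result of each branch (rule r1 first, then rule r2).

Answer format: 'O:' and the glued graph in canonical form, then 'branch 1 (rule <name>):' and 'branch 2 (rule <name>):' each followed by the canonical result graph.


O:
nodes: 0:x1, 1:pl, 2:pl, 3:pl, 4:m, 5:x2, 6:pl
edges: (0,2,post); (0,3,post); (1,0,pre); (1,5,pre); (4,1,at); (5,2,post); (5,6,post)
branch 1 (rule r1):
nodes: 0:x1, 1:pl, 2:pl, 3:pl, 5:x2, 6:pl, 7:m, 8:m
edges: (0,2,post); (0,3,post); (1,0,pre); (1,5,pre); (5,2,post); (5,6,post); (7,2,at); (8,3,at)
branch 2 (rule r2):
nodes: 0:x1, 1:pl, 2:pl, 3:pl, 5:x2, 6:pl, 7:m, 8:m
edges: (0,2,post); (0,3,post); (1,0,pre); (1,5,pre); (5,2,post); (5,6,post); (7,6,at); (8,2,at)


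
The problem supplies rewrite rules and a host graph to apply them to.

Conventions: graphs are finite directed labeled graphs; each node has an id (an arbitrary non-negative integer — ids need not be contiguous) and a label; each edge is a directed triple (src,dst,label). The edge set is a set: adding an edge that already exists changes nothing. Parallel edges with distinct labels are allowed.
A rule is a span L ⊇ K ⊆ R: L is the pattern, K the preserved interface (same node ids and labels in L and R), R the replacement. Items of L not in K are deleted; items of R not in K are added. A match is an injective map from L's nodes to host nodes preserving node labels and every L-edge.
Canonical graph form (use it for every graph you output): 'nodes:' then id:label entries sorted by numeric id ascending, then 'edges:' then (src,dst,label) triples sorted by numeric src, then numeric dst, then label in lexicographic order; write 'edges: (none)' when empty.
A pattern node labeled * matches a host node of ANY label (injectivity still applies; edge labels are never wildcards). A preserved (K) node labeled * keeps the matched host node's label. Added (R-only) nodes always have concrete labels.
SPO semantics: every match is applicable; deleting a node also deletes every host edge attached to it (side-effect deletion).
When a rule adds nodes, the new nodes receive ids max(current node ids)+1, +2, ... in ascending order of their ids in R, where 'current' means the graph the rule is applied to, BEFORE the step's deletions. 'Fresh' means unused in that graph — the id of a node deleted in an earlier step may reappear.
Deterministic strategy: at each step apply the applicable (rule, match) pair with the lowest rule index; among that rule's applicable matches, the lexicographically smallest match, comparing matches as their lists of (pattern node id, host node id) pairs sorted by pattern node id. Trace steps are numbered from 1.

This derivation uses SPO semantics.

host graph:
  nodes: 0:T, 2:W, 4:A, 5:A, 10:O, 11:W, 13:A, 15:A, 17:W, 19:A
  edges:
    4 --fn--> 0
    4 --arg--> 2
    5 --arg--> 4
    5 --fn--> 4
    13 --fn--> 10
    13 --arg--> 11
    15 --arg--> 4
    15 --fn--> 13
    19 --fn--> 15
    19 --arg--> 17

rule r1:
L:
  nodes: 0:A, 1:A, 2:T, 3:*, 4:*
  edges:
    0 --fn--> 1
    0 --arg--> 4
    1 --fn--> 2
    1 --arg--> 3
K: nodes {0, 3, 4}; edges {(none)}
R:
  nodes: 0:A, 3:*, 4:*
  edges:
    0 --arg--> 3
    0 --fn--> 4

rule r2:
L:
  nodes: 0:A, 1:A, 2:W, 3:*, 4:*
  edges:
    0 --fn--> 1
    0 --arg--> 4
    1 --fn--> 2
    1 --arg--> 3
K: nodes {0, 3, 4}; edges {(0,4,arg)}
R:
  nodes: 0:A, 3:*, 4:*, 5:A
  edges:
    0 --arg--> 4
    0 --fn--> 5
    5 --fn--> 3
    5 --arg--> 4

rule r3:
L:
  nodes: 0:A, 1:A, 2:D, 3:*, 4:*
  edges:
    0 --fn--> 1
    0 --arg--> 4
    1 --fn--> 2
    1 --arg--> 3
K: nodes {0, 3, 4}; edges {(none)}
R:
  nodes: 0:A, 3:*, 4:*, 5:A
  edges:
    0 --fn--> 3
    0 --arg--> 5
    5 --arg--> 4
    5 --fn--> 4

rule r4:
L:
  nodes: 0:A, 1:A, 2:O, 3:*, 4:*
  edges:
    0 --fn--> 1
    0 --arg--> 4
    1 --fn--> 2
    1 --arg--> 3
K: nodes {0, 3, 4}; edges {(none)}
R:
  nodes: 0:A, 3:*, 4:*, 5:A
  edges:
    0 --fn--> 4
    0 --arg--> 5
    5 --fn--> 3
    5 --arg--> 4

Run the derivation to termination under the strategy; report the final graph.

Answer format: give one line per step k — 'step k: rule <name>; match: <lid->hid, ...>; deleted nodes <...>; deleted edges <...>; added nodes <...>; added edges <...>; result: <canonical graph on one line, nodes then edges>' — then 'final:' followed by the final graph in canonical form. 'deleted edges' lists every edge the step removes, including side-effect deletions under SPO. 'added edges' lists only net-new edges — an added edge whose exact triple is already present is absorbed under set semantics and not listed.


step 1: rule r4; match: 0->15, 1->13, 2->10, 3->11, 4->4; deleted nodes 10, 13; deleted edges (13,10,fn); (13,11,arg); (15,4,arg); (15,13,fn); added nodes 20; added edges (15,4,fn); (15,20,arg); (20,4,arg); (20,11,fn); result: nodes: 0:T, 2:W, 4:A, 5:A, 11:W, 15:A, 17:W, 19:A, 20:A edges: (4,0,fn); (4,2,arg); (5,4,arg); (5,4,fn); (15,4,fn); (15,20,arg); (19,15,fn); (19,17,arg); (20,4,arg); (20,11,fn)
step 2: rule r1; match: 0->15, 1->4, 2->0, 3->2, 4->20; deleted nodes 0, 4; deleted edges (4,0,fn); (4,2,arg); (5,4,arg); (5,4,fn); (15,4,fn); (15,20,arg); (20,4,arg); added nodes (none); added edges (15,2,arg); (15,20,fn); result: nodes: 2:W, 5:A, 11:W, 15:A, 17:W, 19:A, 20:A edges: (15,2,arg); (15,20,fn); (19,15,fn); (19,17,arg); (20,11,fn)
final:
nodes: 2:W, 5:A, 11:W, 15:A, 17:W, 19:A, 20:A
edges: (15,2,arg); (15,20,fn); (19,15,fn); (19,17,arg); (20,11,fn)


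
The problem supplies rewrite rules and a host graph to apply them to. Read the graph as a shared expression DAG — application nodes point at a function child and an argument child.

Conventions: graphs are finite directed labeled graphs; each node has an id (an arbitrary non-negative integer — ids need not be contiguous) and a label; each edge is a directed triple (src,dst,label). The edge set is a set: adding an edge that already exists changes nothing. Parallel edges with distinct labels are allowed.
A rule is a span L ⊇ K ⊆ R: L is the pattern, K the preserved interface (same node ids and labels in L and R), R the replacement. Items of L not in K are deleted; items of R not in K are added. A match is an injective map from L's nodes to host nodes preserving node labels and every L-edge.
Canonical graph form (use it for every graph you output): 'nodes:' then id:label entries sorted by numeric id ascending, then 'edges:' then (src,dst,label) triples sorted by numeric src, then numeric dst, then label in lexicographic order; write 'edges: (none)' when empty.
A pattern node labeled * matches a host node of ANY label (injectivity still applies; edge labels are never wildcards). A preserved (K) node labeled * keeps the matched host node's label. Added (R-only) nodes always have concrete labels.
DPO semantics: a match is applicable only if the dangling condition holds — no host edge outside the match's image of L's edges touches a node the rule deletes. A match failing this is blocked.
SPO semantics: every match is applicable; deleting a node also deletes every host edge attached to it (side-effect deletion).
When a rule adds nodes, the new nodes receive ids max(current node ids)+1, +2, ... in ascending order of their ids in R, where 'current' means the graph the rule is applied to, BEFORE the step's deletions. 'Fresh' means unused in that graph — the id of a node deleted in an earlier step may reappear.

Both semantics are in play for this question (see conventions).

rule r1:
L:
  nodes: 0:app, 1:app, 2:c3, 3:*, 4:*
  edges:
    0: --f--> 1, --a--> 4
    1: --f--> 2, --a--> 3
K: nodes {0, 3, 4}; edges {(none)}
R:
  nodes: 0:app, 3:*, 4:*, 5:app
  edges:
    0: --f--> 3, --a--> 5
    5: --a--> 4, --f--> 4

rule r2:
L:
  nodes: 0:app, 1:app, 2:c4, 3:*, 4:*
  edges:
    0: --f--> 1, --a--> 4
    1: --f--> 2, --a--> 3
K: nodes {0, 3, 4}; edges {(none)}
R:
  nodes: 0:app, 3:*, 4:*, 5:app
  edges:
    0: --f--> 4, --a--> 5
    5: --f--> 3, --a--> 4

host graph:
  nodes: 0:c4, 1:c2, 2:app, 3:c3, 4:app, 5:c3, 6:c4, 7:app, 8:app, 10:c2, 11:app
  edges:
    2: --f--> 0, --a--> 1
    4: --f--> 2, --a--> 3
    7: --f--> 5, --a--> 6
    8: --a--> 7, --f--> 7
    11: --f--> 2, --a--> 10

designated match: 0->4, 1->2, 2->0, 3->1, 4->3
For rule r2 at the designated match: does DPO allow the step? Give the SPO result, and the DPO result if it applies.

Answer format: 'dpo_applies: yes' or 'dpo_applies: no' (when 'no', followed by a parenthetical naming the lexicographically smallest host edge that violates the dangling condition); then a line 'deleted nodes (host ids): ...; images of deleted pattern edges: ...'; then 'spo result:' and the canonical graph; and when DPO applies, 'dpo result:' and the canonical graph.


dpo_applies: no
(the rule deletes node 2, which keeps host edge (11,2,f) outside the match image — the dangling condition fails, DPO blocks; SPO proceeds and side-deletes such edges)
deleted nodes (host ids): 0, 2; images of deleted pattern edges: (2,0,f); (2,1,a); (4,2,f); (4,3,a)
spo result:
nodes: 1:c2, 3:c3, 4:app, 5:c3, 6:c4, 7:app, 8:app, 10:c2, 11:app, 12:app
edges: (4,3,f); (4,12,a); (7,5,f); (7,6,a); (8,7,a); (8,7,f); (11,10,a); (12,1,f); (12,3,a)


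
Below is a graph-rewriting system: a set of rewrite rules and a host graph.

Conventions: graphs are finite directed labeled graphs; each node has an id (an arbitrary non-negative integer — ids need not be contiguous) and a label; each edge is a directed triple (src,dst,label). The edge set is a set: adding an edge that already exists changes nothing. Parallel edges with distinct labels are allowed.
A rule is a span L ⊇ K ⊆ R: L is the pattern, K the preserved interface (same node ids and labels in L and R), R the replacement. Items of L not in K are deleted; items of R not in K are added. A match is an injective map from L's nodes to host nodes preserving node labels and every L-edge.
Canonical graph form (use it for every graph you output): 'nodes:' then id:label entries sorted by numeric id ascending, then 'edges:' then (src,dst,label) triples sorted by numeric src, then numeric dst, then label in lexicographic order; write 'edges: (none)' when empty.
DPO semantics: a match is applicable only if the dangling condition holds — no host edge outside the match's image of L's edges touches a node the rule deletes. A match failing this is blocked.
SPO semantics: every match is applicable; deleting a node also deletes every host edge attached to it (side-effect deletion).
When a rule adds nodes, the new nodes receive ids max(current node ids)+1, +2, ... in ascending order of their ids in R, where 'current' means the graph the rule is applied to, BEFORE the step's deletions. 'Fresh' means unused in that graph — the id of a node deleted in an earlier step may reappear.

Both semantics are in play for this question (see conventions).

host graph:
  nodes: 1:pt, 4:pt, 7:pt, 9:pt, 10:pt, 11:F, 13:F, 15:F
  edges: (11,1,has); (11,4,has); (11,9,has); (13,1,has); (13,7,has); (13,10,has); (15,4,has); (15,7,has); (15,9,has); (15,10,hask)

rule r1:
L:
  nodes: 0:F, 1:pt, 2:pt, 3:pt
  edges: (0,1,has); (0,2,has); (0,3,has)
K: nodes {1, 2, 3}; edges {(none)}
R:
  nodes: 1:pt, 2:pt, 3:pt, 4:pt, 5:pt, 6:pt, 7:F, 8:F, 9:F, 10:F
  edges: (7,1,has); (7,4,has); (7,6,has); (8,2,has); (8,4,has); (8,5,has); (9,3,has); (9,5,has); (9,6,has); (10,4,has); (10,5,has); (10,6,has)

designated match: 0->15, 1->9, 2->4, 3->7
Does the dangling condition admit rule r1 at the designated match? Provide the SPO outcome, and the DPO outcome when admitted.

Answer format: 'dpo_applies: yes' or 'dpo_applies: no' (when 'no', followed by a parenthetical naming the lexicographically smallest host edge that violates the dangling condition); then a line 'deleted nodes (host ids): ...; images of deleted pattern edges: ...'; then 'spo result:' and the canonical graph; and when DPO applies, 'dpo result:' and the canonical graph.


dpo_applies: no
(the rule deletes node 15, which keeps host edge (15,10,hask) outside the match image — the dangling condition fails, DPO blocks; SPO proceeds and side-deletes such edges)
deleted nodes (host ids): 15; images of deleted pattern edges: (15,4,has); (15,7,has); (15,9,has)
spo result:
nodes: 1:pt, 4:pt, 7:pt, 9:pt, 10:pt, 11:F, 13:F, 16:pt, 17:pt, 18:pt, 19:F, 20:F, 21:F, 22:F
edges: (11,1,has); (11,4,has); (11,9,has); (13,1,has); (13,7,has); (13,10,has); (19,9,has); (19,16,has); (19,18,has); (20,4,has); (20,16,has); (20,17,has); (21,7,has); (21,17,has); (21,18,has); (22,16,has); (22,17,has); (22,18,has)


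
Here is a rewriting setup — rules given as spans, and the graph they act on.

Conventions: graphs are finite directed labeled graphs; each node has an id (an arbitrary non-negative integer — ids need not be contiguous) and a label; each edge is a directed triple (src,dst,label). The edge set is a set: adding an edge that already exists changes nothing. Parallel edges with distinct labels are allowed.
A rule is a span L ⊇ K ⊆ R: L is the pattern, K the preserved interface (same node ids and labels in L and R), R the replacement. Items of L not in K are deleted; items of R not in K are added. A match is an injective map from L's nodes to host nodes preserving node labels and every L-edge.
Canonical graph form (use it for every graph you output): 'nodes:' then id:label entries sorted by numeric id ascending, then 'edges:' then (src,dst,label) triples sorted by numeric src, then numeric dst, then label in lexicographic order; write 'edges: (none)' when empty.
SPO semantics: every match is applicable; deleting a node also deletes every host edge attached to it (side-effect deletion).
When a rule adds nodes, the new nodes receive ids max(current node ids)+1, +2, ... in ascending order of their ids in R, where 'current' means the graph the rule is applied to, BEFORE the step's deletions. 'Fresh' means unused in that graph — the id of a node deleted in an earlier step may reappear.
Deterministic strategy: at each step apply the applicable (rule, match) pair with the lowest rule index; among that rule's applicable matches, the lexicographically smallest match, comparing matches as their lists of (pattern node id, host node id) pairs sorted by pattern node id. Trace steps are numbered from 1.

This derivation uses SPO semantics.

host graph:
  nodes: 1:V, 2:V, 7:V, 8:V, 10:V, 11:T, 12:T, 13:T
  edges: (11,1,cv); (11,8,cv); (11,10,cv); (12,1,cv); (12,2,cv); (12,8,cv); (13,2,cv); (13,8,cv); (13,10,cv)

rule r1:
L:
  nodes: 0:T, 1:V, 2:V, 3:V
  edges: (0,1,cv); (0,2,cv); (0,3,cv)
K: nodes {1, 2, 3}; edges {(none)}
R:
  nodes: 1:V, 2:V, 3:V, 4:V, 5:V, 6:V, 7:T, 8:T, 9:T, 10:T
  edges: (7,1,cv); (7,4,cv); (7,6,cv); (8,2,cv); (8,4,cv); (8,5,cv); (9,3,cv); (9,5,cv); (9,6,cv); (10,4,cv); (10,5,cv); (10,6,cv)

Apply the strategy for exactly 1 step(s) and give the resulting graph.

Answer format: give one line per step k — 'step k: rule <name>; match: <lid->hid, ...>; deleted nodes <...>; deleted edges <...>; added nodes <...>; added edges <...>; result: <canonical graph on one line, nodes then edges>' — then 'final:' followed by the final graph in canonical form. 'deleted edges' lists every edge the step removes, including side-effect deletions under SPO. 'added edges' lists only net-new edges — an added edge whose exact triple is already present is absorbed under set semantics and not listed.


step 1: rule r1; match: 0->11, 1->1, 2->8, 3->10; deleted nodes 11; deleted edges (11,1,cv); (11,8,cv); (11,10,cv); added nodes 14, 15, 16, 17, 18, 19, 20; added edges (17,1,cv); (17,14,cv); (17,16,cv); (18,8,cv); (18,14,cv); (18,15,cv); (19,10,cv); (19,15,cv); (19,16,cv); (20,14,cv); (20,15,cv); (20,16,cv); result: nodes: 1:V, 2:V, 7:V, 8:V, 10:V, 12:T, 13:T, 14:V, 15:V, 16:V, 17:T, 18:T, 19:T, 20:T edges: (12,1,cv); (12,2,cv); (12,8,cv); (13,2,cv); (13,8,cv); (13,10,cv); (17,1,cv); (17,14,cv); (17,16,cv); (18,8,cv); (18,14,cv); (18,15,cv); (19,10,cv); (19,15,cv); (19,16,cv); (20,14,cv); (20,15,cv); (20,16,cv)
final:
nodes: 1:V, 2:V, 7:V, 8:V, 10:V, 12:T, 13:T, 14:V, 15:V, 16:V, 17:T, 18:T, 19:T, 20:T
edges: (12,1,cv); (12,2,cv); (12,8,cv); (13,2,cv); (13,8,cv); (13,10,cv); (17,1,cv); (17,14,cv); (17,16,cv); (18,8,cv); (18,14,cv); (18,15,cv); (19,10,cv); (19,15,cv); (19,16,cv); (20,14,cv); (20,15,cv); (20,16,cv)


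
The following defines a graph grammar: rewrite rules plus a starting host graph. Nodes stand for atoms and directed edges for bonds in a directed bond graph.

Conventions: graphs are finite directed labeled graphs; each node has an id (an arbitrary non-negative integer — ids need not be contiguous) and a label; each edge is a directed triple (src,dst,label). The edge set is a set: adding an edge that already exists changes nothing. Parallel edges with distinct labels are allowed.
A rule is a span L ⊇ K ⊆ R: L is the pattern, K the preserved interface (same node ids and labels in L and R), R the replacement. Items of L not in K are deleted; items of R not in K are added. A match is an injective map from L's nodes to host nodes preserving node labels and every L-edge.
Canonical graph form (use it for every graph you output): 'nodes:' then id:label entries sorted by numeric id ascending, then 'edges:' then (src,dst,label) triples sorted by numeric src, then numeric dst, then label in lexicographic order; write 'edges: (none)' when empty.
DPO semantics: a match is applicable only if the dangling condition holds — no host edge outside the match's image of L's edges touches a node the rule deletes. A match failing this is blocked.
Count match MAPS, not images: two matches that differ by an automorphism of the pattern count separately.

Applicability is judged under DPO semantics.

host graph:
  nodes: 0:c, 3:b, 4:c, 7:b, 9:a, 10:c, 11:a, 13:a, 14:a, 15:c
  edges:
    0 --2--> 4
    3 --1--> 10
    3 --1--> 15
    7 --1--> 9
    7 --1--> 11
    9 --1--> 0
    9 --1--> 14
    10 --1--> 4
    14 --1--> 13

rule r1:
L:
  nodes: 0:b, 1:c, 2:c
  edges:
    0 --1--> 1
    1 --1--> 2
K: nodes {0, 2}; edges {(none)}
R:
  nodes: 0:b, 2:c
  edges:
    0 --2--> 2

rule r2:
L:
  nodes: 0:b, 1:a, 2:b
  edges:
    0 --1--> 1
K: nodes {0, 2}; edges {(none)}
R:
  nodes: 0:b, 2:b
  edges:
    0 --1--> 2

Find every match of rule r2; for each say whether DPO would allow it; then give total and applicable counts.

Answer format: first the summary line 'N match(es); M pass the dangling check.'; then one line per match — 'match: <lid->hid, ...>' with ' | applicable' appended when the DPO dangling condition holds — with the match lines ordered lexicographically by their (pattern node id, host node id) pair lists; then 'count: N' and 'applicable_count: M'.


2 match(es); 1 pass the dangling check.
match: 0->7, 1->9, 2->3
match: 0->7, 1->11, 2->3 | applicable
count: 2
applicable_count: 1


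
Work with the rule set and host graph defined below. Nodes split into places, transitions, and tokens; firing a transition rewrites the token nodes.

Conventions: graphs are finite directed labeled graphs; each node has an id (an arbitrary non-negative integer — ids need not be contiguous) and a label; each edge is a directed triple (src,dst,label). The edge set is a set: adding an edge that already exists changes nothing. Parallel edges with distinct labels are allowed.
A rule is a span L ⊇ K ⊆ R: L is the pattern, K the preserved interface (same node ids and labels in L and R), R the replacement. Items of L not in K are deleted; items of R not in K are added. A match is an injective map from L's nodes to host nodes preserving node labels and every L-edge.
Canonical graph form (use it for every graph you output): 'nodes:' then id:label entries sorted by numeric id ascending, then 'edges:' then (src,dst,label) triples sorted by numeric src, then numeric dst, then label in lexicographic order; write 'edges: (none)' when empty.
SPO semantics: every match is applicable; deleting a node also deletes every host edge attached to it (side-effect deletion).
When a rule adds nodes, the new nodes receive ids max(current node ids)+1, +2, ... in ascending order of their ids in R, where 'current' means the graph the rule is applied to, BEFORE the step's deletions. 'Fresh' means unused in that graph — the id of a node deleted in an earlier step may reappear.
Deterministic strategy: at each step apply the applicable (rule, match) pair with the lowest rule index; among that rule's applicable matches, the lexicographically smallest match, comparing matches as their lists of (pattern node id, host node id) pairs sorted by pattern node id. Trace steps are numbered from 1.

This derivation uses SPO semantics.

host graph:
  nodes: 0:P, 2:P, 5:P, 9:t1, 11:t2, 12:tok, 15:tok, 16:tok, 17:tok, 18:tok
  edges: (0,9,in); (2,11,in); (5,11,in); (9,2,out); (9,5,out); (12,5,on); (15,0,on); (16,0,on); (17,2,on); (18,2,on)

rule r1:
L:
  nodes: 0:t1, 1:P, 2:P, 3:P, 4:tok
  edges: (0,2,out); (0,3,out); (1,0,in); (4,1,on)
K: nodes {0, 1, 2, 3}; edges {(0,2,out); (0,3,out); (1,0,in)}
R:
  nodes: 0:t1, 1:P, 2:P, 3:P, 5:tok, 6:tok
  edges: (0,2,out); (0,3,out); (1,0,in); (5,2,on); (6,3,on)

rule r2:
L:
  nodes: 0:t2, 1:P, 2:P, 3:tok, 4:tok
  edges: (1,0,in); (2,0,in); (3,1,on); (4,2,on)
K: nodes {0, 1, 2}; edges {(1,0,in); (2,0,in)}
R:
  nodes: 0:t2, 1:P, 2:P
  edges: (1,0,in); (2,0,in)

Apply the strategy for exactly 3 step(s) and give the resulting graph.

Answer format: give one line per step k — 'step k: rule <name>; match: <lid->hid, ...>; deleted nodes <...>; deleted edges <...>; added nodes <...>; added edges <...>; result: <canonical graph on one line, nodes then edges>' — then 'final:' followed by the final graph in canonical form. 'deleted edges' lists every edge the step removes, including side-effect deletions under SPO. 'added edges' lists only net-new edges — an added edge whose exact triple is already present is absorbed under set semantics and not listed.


step 1: rule r1; match: 0->9, 1->0, 2->2, 3->5, 4->15; deleted nodes 15; deleted edges (15,0,on); added nodes 19, 20; added edges (19,2,on); (20,5,on); result: nodes: 0:P, 2:P, 5:P, 9:t1, 11:t2, 12:tok, 16:tok, 17:tok, 18:tok, 19:tok, 20:tok edges: (0,9,in); (2,11,in); (5,11,in); (9,2,out); (9,5,out); (12,5,on); (16,0,on); (17,2,on); (18,2,on); (19,2,on); (20,5,on)
step 2: rule r1; match: 0->9, 1->0, 2->2, 3->5, 4->16; deleted nodes 16; deleted edges (16,0,on); added nodes 21, 22; added edges (21,2,on); (22,5,on); result: nodes: 0:P, 2:P, 5:P, 9:t1, 11:t2, 12:tok, 17:tok, 18:tok, 19:tok, 20:tok, 21:tok, 22:tok edges: (0,9,in); (2,11,in); (5,11,in); (9,2,out); (9,5,out); (12,5,on); (17,2,on); (18,2,on); (19,2,on); (20,5,on); (21,2,on); (22,5,on)
step 3: rule r2; match: 0->11, 1->2, 2->5, 3->17, 4->12; deleted nodes 12, 17; deleted edges (12,5,on); (17,2,on); added nodes (none); added edges (none); result: nodes: 0:P, 2:P, 5:P, 9:t1, 11:t2, 18:tok, 19:tok, 20:tok, 21:tok, 22:tok edges: (0,9,in); (2,11,in); (5,11,in); (9,2,out); (9,5,out); (18,2,on); (19,2,on); (20,5,on); (21,2,on); (22,5,on)
final:
nodes: 0:P, 2:P, 5:P, 9:t1, 11:t2, 18:tok, 19:tok, 20:tok, 21:tok, 22:tok
edges: (0,9,in); (2,11,in); (5,11,in); (9,2,out); (9,5,out); (18,2,on); (19,2,on); (20,5,on); (21,2,on); (22,5,on)


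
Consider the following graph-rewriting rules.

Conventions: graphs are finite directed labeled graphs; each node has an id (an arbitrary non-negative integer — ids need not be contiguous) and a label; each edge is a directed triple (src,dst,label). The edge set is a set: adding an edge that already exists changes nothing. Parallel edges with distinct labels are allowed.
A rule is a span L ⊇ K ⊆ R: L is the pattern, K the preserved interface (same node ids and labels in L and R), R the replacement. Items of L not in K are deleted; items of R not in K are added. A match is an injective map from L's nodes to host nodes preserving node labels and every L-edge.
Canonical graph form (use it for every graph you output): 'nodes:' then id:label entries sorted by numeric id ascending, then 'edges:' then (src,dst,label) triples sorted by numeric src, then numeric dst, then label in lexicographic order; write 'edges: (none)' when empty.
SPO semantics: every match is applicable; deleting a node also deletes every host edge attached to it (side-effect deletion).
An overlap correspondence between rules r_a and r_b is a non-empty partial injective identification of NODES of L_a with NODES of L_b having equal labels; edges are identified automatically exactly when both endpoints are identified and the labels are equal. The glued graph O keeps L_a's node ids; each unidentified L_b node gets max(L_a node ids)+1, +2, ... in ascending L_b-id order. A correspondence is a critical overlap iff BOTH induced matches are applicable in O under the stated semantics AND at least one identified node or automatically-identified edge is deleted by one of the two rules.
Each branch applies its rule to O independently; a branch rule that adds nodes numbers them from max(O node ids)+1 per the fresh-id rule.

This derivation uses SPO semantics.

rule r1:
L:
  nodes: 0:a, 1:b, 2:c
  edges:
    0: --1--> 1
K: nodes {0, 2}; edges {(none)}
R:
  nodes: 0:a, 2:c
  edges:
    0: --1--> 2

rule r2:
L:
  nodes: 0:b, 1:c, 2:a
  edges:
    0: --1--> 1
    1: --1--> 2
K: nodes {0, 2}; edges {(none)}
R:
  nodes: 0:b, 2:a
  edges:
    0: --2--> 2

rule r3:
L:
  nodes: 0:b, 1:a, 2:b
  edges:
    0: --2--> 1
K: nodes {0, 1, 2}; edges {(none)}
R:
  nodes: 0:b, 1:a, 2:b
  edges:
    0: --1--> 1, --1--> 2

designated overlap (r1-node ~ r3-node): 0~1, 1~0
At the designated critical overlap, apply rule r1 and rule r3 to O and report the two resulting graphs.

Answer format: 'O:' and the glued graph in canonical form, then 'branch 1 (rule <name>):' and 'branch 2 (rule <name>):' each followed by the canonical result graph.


O:
nodes: 0:a, 1:b, 2:c, 3:b
edges: (0,1,1); (1,0,2)
branch 1 (rule r1):
nodes: 0:a, 2:c, 3:b
edges: (0,2,1)
branch 2 (rule r3):
nodes: 0:a, 1:b, 2:c, 3:b
edges: (0,1,1); (1,0,1); (1,3,1)


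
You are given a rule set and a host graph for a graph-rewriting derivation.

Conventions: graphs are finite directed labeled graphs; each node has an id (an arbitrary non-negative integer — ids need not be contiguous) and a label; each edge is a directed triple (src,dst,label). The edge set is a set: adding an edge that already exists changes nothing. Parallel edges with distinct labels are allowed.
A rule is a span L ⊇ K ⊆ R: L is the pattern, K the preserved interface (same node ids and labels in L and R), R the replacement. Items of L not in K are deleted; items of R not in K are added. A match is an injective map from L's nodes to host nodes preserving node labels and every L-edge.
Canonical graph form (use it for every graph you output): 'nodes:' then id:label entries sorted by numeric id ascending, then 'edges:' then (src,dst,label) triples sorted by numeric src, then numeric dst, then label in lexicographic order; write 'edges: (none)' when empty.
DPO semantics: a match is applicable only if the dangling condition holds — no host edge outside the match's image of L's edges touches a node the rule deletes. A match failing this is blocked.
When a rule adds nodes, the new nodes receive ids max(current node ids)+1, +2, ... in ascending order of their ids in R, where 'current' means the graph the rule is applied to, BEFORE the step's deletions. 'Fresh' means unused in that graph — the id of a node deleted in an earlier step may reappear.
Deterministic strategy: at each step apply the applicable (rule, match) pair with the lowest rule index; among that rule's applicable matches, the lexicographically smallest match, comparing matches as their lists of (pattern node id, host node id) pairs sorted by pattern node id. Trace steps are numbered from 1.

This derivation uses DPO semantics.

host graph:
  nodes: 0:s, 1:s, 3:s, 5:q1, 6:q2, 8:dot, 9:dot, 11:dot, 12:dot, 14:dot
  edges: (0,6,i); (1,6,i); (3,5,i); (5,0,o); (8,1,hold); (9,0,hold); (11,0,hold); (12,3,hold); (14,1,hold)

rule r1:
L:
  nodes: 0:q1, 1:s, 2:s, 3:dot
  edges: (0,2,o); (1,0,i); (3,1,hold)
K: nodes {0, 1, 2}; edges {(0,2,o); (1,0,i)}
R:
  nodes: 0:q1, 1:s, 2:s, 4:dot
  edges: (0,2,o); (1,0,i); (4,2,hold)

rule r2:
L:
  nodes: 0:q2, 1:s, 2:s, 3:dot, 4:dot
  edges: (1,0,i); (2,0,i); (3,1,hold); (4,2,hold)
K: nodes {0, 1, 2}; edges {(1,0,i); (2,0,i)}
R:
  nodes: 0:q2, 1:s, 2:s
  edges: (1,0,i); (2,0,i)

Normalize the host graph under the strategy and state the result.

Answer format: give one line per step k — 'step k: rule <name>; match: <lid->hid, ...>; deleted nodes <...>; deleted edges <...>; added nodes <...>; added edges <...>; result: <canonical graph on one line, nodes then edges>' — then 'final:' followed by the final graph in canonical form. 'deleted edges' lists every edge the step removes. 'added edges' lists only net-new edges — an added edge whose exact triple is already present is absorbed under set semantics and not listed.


step 1: rule r1; match: 0->5, 1->3, 2->0, 3->12; deleted nodes 12; deleted edges (12,3,hold); added nodes 15; added edges (15,0,hold); result: nodes: 0:s, 1:s, 3:s, 5:q1, 6:q2, 8:dot, 9:dot, 11:dot, 14:dot, 15:dot edges: (0,6,i); (1,6,i); (3,5,i); (5,0,o); (8,1,hold); (9,0,hold); (11,0,hold); (14,1,hold); (15,0,hold)
step 2: rule r2; match: 0->6, 1->0, 2->1, 3->9, 4->8; deleted nodes 8, 9; deleted edges (8,1,hold); (9,0,hold); added nodes (none); added edges (none); result: nodes: 0:s, 1:s, 3:s, 5:q1, 6:q2, 11:dot, 14:dot, 15:dot edges: (0,6,i); (1,6,i); (3,5,i); (5,0,o); (11,0,hold); (14,1,hold); (15,0,hold)
step 3: rule r2; match: 0->6, 1->0, 2->1, 3->11, 4->14; deleted nodes 11, 14; deleted edges (11,0,hold); (14,1,hold); added nodes (none); added edges (none); result: nodes: 0:s, 1:s, 3:s, 5:q1, 6:q2, 15:dot edges: (0,6,i); (1,6,i); (3,5,i); (5,0,o); (15,0,hold)
final:
nodes: 0:s, 1:s, 3:s, 5:q1, 6:q2, 15:dot
edges: (0,6,i); (1,6,i); (3,5,i); (5,0,o); (15,0,hold)


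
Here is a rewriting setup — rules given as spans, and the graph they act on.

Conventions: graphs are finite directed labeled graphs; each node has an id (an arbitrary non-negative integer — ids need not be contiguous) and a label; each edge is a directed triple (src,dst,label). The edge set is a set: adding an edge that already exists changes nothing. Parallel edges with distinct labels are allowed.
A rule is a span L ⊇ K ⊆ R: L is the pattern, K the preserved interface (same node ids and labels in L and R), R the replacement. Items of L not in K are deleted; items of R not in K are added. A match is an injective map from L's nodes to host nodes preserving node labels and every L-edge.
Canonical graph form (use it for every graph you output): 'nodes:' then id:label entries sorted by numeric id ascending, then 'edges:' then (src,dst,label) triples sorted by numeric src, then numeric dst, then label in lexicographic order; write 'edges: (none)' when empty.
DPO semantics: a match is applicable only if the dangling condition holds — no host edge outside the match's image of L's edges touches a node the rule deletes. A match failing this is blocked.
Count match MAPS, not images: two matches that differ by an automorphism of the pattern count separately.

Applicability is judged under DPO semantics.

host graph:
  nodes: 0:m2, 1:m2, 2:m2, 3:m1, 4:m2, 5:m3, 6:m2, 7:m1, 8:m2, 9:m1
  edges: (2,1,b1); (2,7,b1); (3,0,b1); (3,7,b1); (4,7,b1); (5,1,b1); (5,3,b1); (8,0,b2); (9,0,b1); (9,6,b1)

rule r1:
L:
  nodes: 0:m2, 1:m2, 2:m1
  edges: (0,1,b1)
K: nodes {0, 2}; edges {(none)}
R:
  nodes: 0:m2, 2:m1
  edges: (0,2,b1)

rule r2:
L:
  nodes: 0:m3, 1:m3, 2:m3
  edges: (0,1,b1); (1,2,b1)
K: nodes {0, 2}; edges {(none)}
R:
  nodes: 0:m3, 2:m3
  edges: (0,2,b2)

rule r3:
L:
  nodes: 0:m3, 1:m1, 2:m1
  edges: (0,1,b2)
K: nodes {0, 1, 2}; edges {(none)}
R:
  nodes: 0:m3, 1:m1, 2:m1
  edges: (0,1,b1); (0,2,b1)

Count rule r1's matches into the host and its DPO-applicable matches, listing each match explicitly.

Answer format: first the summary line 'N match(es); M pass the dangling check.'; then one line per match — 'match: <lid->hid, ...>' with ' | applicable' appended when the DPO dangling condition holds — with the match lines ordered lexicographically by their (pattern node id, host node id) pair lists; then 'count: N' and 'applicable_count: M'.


3 match(es); 0 pass the dangling check.
match: 0->2, 1->1, 2->3
match: 0->2, 1->1, 2->7
match: 0->2, 1->1, 2->9
count: 3
applicable_count: 0


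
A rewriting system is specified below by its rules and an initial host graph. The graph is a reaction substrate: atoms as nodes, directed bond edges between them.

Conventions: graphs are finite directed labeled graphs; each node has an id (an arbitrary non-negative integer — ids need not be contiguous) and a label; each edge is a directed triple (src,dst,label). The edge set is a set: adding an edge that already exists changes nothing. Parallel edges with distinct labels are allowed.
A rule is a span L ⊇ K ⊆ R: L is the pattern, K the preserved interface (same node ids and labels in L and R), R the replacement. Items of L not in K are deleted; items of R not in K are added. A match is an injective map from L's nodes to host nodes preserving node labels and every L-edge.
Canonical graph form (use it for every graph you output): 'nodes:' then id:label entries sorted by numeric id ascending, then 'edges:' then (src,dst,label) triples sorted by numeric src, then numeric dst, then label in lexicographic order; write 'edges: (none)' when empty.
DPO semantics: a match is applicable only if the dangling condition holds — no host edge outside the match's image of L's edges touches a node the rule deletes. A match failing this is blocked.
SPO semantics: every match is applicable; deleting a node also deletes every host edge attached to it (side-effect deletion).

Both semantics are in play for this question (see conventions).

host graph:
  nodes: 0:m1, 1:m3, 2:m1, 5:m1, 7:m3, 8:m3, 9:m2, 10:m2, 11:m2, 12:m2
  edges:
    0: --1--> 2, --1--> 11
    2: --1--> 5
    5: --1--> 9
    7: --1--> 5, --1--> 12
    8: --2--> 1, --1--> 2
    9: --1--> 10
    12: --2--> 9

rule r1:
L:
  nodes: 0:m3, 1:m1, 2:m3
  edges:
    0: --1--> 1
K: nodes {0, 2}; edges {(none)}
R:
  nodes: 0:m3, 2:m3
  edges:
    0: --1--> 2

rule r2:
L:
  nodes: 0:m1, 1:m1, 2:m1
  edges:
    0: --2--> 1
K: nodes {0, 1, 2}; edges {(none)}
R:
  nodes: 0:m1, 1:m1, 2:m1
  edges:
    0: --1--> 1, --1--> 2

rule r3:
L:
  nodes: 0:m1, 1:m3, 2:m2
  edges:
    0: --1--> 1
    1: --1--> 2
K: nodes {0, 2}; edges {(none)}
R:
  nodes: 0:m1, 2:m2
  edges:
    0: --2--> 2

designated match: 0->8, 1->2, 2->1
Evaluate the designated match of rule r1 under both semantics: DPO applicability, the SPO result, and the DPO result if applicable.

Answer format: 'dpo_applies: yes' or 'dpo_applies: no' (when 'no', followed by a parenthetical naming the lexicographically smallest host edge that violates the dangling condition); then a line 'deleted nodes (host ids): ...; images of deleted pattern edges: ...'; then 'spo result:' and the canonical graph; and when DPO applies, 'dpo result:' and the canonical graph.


dpo_applies: no
(the rule deletes node 2, which keeps host edge (0,2,1) outside the match image — the dangling condition fails, DPO blocks; SPO proceeds and side-deletes such edges)
deleted nodes (host ids): 2; images of deleted pattern edges: (8,2,1)
spo result:
nodes: 0:m1, 1:m3, 5:m1, 7:m3, 8:m3, 9:m2, 10:m2, 11:m2, 12:m2
edges: (0,11,1); (5,9,1); (7,5,1); (7,12,1); (8,1,1); (8,1,2); (9,10,1); (12,9,2)


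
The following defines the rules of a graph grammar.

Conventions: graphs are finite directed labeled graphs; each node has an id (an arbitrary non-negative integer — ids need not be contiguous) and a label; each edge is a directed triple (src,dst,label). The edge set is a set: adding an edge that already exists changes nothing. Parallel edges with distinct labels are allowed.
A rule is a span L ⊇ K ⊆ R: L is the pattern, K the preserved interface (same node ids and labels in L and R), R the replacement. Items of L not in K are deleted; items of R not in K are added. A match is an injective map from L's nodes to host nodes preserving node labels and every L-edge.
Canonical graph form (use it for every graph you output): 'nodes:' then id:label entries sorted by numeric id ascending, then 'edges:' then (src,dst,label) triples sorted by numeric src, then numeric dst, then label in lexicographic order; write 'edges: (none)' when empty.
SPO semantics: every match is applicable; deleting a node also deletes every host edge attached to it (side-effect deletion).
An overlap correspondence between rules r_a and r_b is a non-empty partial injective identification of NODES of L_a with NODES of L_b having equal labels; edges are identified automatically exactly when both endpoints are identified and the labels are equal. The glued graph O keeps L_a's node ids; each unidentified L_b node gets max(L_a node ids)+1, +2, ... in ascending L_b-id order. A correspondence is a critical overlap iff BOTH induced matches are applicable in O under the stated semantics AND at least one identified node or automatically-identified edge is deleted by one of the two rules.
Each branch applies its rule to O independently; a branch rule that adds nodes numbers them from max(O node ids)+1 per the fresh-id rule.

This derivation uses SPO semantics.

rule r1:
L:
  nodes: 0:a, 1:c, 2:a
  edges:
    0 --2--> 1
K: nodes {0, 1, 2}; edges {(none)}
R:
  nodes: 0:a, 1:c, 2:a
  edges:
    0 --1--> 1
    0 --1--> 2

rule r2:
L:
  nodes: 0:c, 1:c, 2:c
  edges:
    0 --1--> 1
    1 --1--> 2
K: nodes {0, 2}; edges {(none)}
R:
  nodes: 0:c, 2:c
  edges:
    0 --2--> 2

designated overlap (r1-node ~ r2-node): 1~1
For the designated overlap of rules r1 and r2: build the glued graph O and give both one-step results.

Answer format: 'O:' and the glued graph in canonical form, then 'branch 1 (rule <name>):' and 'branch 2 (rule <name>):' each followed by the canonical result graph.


O:
nodes: 0:a, 1:c, 2:a, 3:c, 4:c
edges: (0,1,2); (1,4,1); (3,1,1)
branch 1 (rule r1):
nodes: 0:a, 1:c, 2:a, 3:c, 4:c
edges: (0,1,1); (0,2,1); (1,4,1); (3,1,1)
branch 2 (rule r2):
nodes: 0:a, 2:a, 3:c, 4:c
edges: (3,4,2)
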